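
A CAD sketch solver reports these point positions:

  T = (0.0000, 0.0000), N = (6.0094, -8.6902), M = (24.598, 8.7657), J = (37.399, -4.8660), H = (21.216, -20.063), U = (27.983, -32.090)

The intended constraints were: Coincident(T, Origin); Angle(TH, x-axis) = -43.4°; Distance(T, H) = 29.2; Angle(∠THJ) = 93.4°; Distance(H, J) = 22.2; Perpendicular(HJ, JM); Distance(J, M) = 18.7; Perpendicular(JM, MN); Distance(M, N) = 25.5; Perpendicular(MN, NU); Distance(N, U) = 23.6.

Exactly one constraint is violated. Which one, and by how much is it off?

Distance(N, U) = 23.6 — off by 8.50.

T = (0.00, 0.00) ✓; TH at -43.40° ✓; |TH| = 29.20 ✓; ∠THJ = 93.40° ✓; |HJ| = 22.20 ✓; ∠(HJ, JM) = 90.00° ✓; |JM| = 18.70 ✓; ∠(JM, MN) = 90.00° ✓; |MN| = 25.50 ✓; ∠(MN, NU) = 90.00° ✓; |NU| = 32.10 ✗.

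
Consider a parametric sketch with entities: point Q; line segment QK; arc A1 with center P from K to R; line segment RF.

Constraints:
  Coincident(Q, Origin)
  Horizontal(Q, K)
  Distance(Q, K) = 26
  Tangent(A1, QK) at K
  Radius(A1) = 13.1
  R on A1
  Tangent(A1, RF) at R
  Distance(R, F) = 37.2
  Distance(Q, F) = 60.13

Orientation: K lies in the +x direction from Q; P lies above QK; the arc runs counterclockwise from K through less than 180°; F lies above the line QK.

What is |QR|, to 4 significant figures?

42.00

Q is at the origin; QK is horizontal with |QK| = 26.0 and K on the +x side, so K = (26.00, 0.000). Tangency of A1 to QK means the radius PK is perpendicular to QK, so P = K + (0, 13.1) = (26.00, 13.10). Since PR ⟂ RF (tangency), |PF| = √(13.1² + 37.2²) = 39.44 regardless of where R sits on A1. So F lies on both circle(Q, 60.13) and circle(P, 39.44); the above-QK intersection is F = (29.53, 52.38). R is the foot of the tangent from F: R = (38.70, 16.33).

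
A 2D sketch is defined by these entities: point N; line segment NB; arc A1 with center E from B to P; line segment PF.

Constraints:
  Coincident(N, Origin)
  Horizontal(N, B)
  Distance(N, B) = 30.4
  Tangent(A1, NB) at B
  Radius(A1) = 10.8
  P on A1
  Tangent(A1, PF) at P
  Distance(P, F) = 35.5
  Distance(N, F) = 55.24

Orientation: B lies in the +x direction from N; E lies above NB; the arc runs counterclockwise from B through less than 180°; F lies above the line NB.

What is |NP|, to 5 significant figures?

43.058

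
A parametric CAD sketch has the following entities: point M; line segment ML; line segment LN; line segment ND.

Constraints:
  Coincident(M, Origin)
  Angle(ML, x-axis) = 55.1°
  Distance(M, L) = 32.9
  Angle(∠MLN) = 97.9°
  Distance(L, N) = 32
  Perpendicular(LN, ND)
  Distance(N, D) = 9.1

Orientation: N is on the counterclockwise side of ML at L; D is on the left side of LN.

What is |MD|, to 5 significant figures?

43.423

M is at the origin; ML runs at 55.1° with length 32.9, so L = 32.9·(cos 55.1°, sin 55.1°) = (18.824, 26.983). ∠MLN = 97.9°, so LN runs at 55.1° + (180° − 97.9°) = 137.20° from the x-axis; with |LN| = 32.0, N = L + 32.0·(cos 137.20°, sin 137.20°) = (-4.6558, 48.725). The perpendicularity gives ND at right angles to LN; with |ND| = 9.1 on the left of LN, D = N + 9.1·(-0.67944, -0.73373) = (-10.839, 42.048). Then |MD| = |D − M| = 43.423.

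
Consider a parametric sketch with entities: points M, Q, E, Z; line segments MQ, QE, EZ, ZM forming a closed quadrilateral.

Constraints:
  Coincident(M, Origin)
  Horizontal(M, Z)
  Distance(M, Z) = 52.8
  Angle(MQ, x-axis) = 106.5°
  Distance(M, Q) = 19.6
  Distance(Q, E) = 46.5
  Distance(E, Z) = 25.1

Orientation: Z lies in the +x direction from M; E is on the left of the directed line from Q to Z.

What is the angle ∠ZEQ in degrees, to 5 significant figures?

114.49°

Checks: |QE| = 46.50 ✓; |EZ| = 25.10 ✓.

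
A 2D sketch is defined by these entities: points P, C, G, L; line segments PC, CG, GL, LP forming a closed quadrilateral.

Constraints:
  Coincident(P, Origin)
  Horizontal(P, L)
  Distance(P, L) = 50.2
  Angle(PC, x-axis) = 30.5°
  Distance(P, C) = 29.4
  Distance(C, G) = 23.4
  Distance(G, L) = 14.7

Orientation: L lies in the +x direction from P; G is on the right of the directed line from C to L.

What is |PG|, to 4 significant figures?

37.03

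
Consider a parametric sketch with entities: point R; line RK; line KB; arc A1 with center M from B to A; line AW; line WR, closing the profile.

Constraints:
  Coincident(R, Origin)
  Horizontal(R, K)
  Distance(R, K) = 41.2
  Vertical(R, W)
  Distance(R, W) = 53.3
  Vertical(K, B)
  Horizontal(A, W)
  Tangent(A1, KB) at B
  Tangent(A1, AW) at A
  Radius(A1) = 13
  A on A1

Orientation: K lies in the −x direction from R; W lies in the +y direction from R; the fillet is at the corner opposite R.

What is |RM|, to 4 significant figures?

49.19

R is at the origin; R and K share the same y with |RK| = 41.2 and K on the −x side, so K = (-41.20, 0.000). RW is vertical with |RW| = 53.3 and W on the +y side, so W = (0.000, 53.30). The virtual corner opposite R is at (-41.20, 53.30). A1 meets KB tangentially, so MB is at right angles to KB and since A1 is tangent to AW there, MA ⟂ AW, with radius 13.0, so the center M sits 13.0 in from both sides at M = (-28.20, 40.30). Then |RM| = |M − R| = 49.19.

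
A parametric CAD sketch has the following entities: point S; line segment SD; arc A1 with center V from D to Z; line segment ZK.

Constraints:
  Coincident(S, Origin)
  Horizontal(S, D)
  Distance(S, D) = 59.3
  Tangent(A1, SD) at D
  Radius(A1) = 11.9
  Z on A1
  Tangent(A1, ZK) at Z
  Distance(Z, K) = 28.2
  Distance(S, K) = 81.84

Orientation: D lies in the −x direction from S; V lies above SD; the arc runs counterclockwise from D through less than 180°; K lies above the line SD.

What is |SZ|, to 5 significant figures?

55.009

Checks: |VZ| = 11.90 ✓; ∠(VZ, ZK) = 90.00° ✓; |ZK| = 28.20 ✓; |SK| = 81.84 ✓.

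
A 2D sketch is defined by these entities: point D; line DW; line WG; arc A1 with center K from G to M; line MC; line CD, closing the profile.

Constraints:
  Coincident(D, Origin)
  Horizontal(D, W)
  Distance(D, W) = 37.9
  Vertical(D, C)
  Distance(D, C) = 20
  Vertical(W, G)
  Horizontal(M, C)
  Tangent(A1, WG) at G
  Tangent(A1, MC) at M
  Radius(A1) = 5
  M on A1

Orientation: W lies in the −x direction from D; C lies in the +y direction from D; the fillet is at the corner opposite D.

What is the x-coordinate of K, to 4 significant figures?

-32.90

DC is vertical with |DC| = 20.0 and C on the +y side, so C = (0.000, 20.00). The virtual corner opposite D is at (-37.90, 20.00). Tangency of A1 to WG means the radius KG is perpendicular to WG and tangency of A1 to MC means the radius KM is perpendicular to MC, with radius 5.0, so the center K sits 5.0 in from both sides at K = (-32.90, 15.00). So K.x = -32.90.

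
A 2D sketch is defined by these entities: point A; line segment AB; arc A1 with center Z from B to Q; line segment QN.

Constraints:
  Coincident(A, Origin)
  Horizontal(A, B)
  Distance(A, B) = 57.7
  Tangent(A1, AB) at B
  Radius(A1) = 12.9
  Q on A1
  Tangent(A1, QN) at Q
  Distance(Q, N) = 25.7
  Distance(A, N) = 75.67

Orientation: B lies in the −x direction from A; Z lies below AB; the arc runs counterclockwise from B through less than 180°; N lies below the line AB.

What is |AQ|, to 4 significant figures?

72.02

Checks: |ZQ| = 12.90 ✓; ∠(ZQ, QN) = 90.00° ✓; |QN| = 25.70 ✓; |AN| = 75.67 ✓.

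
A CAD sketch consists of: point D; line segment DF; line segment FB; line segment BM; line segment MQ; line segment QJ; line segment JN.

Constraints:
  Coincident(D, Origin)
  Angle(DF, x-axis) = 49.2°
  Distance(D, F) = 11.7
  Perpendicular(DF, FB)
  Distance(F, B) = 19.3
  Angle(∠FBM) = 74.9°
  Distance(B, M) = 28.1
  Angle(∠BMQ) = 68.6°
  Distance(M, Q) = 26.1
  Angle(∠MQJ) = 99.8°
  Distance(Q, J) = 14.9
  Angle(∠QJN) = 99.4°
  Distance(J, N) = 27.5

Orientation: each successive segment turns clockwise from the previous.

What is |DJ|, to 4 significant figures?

13.60

D is at the origin; DF runs at 49.2° with length 11.7, so F = (7.645, 8.857). DF is perpendicular to FB, so FB runs at -40.80°; with |FB| = 19.3, B = (22.26, -3.754). ∠FBM = 74.9° gives BM at -145.9° from the x-axis; with |BM| = 28.1, M = (-1.013, -19.51). ∠BMQ = 68.6° gives MQ at 102.7° from the x-axis; with |MQ| = 26.1, Q = (-6.751, 5.953). ∠MQJ = 99.8° gives QJ at 22.50° from the x-axis; with |QJ| = 14.9, J = (7.014, 11.66). Then |DJ| = |J − D| = 13.60.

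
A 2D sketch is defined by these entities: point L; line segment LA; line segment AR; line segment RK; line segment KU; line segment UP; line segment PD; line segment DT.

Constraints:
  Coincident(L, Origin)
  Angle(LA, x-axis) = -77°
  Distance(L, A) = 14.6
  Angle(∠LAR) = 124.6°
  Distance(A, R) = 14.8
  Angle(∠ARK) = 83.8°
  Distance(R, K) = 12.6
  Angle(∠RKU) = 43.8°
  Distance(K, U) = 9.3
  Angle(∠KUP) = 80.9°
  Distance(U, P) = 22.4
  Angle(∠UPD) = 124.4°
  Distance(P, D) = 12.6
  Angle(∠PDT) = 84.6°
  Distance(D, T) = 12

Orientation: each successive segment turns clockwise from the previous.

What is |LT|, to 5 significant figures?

40.545

∠UPD = 124.4° gives PD at -159.50° from the x-axis; with |PD| = 12.6, D = (-22.944, -42.638). ∠PDT = 84.6° gives DT at 105.10° from the x-axis; with |DT| = 12.0, T = (-26.070, -31.053). Then |LT| = |T − L| = 40.545.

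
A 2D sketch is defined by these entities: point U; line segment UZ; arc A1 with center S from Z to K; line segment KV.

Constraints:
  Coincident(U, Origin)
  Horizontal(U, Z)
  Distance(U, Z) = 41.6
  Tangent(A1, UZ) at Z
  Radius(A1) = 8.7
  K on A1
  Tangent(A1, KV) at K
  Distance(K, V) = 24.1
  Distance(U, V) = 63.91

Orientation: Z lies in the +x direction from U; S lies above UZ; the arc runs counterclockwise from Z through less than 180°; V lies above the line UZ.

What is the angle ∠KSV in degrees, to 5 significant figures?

70.151°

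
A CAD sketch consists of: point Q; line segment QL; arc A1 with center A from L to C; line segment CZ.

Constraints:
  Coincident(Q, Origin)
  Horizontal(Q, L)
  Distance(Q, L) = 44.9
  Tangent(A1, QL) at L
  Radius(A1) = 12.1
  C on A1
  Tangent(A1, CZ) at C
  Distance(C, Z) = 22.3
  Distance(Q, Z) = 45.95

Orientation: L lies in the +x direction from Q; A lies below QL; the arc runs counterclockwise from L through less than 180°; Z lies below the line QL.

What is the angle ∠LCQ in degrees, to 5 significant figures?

117.84°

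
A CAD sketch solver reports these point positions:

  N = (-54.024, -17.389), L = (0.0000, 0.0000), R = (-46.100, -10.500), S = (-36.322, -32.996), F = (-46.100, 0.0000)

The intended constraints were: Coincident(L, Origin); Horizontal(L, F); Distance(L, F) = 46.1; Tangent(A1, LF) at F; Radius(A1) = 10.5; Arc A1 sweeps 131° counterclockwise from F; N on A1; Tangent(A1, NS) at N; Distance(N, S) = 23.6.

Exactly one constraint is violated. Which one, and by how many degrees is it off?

Tangent(A1, NS) at N — off by 7.60°.

L = (0.00, 0.00) ✓; L.y = 0.00, F.y = 0.00 ✓; |LF| = 46.10 ✓; ∠(RF, FL) = 90.00° ✓; |RF| = 10.50 ✓; bearing(R→N) − bearing(R→F) = 131.0° ✓; |RN| = 10.50 ✓; ∠(RN, NS) = 82.40° ✗; |NS| = 23.60 ✓.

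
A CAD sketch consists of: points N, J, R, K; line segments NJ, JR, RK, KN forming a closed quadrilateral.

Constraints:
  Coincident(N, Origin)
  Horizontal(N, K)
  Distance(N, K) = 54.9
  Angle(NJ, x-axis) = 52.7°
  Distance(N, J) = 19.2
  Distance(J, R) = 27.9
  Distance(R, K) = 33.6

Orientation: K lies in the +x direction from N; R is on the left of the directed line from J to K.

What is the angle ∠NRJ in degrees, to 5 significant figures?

10.318°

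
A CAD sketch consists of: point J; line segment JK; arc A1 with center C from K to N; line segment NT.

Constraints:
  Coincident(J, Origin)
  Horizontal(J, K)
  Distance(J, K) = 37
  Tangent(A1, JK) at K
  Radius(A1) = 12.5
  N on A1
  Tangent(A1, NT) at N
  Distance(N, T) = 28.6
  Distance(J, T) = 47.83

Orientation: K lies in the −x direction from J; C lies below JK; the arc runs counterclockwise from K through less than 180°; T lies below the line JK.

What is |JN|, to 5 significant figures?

50.387

Checks: ∠(CK, KJ) = 90.00° ✓; |CN| = 12.50 ✓; ∠(CN, NT) = 90.00° ✓; |NT| = 28.60 ✓; |JT| = 47.83 ✓.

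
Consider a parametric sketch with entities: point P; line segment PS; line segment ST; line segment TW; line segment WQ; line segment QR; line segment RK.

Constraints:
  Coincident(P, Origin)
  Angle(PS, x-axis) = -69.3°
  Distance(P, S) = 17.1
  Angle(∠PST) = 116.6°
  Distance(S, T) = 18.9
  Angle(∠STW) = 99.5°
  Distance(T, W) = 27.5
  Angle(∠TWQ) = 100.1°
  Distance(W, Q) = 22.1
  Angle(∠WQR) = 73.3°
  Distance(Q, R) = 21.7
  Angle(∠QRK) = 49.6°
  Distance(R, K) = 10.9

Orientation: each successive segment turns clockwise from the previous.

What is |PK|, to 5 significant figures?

18.316

∠WQR = 73.3° gives QR at -39.800° from the x-axis; with |QR| = 21.7, R = (-4.4414, -8.3903). ∠QRK = 49.6° gives RK at -170.20° from the x-axis; with |RK| = 10.9, K = (-15.182, -10.246). Then |PK| = |K − P| = 18.316.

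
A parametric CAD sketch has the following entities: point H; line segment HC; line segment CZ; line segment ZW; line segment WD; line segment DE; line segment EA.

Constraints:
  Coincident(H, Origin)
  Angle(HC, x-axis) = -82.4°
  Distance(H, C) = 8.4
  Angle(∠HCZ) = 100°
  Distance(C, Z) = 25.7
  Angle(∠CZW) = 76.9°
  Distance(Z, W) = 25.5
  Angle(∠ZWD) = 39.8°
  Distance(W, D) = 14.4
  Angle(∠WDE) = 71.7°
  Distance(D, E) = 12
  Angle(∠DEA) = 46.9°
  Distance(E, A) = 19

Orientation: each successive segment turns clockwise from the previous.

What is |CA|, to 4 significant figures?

29.63

∠WDE = 71.7° gives DE at -154.0° from the x-axis; with |DE| = 12.0, E = (-26.12, -6.242). ∠DEA = 46.9° gives EA at 72.90° from the x-axis; with |EA| = 19.0, A = (-20.53, 11.92). Then |CA| = |A − C| = 29.63.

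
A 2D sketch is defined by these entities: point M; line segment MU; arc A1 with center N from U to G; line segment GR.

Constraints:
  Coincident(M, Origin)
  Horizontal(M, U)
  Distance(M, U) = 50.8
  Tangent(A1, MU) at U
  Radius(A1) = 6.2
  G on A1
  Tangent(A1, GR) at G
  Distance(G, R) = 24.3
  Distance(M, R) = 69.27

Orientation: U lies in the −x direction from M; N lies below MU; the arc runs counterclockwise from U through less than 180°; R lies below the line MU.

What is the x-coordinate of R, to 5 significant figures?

-63.414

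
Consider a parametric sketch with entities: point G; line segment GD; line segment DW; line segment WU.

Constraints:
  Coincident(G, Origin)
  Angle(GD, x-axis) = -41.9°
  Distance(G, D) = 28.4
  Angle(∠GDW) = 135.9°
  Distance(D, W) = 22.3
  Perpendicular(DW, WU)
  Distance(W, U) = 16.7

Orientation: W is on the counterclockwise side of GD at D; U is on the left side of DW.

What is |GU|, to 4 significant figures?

42.80

∠GDW = 135.9°, so DW runs at -41.9° + (180° − 135.9°) = 2.200° from the x-axis; with |DW| = 22.3, W = D + 22.3·(cos 2.200°, sin 2.200°) = (43.42, -18.11). DW ⟂ WU; with |WU| = 16.7 on the left of DW, U = W + 16.7·(-0.03839, 0.9993) = (42.78, -1.423). Then |GU| = |U − G| = 42.80.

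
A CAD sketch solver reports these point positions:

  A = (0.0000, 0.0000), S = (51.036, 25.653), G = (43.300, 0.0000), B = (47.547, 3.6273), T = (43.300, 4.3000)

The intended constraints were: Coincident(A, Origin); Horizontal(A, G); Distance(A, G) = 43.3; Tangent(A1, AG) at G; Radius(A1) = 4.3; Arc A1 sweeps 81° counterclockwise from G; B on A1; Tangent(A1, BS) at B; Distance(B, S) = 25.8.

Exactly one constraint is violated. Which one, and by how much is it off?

Distance(B, S) = 25.8 — off by 3.50.

A = (0.00, 0.00) ✓; A.y = 0.00, G.y = 0.00 ✓; |AG| = 43.30 ✓; ∠(TG, GA) = 90.00° ✓; |TG| = 4.300 ✓; bearing(T→B) − bearing(T→G) = 81.00° ✓; |TB| = 4.300 ✓; ∠(TB, BS) = 90.00° ✓; |BS| = 22.30 ✗.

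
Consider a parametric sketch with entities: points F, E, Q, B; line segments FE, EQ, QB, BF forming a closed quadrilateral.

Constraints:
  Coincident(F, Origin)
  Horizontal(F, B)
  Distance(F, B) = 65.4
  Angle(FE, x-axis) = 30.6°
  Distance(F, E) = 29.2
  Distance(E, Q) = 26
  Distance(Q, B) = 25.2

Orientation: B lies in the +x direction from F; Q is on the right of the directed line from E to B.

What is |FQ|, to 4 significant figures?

41.29

F is at the origin; FB is horizontal with |FB| = 65.4 and B in +x, so B = (65.4, 0). FE runs at 30.6° with |FE| = 29.2, so E = (25.13, 14.86). Q is determined by |EQ| = 26.0 and |QB| = 25.2 together: it lies at the intersection of circle(E, 26.0) and circle(B, 25.2). With |EB| = 42.92, the foot of the radical line on EB is 21.94 from E and the perpendicular offset is √(26.0² − 21.94²) = 13.95. Taking the right-of-EB solution: Q = (40.88, -5.824).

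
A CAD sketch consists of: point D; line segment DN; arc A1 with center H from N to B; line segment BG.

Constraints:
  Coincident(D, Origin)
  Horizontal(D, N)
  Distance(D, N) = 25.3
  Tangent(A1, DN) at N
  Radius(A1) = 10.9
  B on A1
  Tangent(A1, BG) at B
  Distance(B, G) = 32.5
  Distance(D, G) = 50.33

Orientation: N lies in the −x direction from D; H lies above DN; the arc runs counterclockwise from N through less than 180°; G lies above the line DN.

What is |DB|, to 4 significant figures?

19.96

D is at the origin; D and N share the same y with |DN| = 25.3 and N on the −x side, so N = (-25.30, 0.000). Since A1 is tangent to DN there, HN ⟂ DN, so H = N + (0, 10.9) = (-25.30, 10.90). Since HB ⟂ BG (tangency), |HG| = √(10.9² + 32.5²) = 34.28 regardless of where B sits on A1. So G lies on both circle(D, 50.33) and circle(H, 34.28); the above-DN intersection is G = (-22.42, 45.06). B is the foot of the tangent from G: B = (-14.71, 13.49).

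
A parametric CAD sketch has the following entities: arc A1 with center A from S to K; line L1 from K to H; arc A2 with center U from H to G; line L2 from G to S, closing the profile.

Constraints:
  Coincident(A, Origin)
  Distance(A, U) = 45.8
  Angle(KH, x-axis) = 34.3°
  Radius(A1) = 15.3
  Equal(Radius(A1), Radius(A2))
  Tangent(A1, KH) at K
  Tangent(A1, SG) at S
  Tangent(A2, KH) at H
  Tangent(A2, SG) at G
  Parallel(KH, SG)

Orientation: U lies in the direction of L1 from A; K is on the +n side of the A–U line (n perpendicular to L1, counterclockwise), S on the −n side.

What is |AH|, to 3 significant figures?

48.3

The slot axis is L1's direction at 34.3°, so u = (cos 34.3°, sin 34.3°) = (0.826, 0.564) and n = (−sin 34.3°, cos 34.3°) = (-0.564, 0.826). A is at the origin and U lies 45.8 along u from A, so U = 45.8·u = (37.8, 25.8). Tangency of A1 to both parallel lines with radius 15.3 puts K and S at A ± 15.3·n: K = (-8.62, 12.6), S = (8.62, -12.6). Equal radii place H and G the same way about U: H = U + 15.3·n = (29.2, 38.4), G = U − 15.3·n = (46.5, 13.2). Then |AH| = |H − A| = 48.3.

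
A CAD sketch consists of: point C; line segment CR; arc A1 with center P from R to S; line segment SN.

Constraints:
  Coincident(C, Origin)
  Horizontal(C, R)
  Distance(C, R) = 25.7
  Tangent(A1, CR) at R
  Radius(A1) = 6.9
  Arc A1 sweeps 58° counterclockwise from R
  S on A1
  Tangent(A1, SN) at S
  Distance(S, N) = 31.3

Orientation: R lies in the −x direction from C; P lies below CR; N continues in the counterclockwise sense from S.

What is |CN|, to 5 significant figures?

56.609

C is at the origin; CR is horizontal with |CR| = 25.7 and R on the −x side, so R = (-25.700, 0.0000). A1 meets CR tangentially, so PR is at right angles to CR, so P = R + (0, -6.9) = (-25.700, -6.9000). On A1, R sits at bearing 90° from P; a 58° counterclockwise sweep puts S at bearing 148°, so S = P + 6.9·(cos 148°, sin 148°) = (-31.552, -3.2436). Tangency of A1 to SN means the radius PS is perpendicular to SN, so SN runs along (−sin 148°, cos 148°); with |SN| = 31.3, N = (-48.138, -29.787). Then |CN| = |N − C| = 56.609.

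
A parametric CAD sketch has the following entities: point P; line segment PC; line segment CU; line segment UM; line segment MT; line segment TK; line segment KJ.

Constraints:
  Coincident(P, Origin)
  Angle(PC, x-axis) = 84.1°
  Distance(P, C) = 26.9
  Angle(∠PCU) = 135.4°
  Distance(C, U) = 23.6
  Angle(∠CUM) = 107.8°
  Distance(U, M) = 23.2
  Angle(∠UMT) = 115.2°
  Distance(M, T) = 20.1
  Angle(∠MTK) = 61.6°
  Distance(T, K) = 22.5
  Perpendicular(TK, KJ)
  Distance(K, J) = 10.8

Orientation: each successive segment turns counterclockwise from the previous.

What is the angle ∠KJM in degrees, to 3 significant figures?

118°

P is at the origin; PC runs at 84.1° with length 26.9, so C = (2.77, 26.8). ∠PCU = 135.4° gives CU at 129° from the x-axis; with |CU| = 23.6, U = (-12.0, 45.2). ∠CUM = 107.8° gives UM at -159° from the x-axis; with |UM| = 23.2, M = (-33.7, 36.9). ∠UMT = 115.2° gives MT at -94.3° from the x-axis; with |MT| = 20.1, T = (-35.2, 16.9). ∠MTK = 61.6° gives TK at 24.1° from the x-axis; with |TK| = 22.5, K = (-14.6, 26.0). The perpendicularity gives KJ at right angles to TK, so KJ runs at 114°; with |KJ| = 10.8, J = (-19.0, 35.9). Then cos ∠KJM = JK·JM / (|JK||JM|), giving 118°.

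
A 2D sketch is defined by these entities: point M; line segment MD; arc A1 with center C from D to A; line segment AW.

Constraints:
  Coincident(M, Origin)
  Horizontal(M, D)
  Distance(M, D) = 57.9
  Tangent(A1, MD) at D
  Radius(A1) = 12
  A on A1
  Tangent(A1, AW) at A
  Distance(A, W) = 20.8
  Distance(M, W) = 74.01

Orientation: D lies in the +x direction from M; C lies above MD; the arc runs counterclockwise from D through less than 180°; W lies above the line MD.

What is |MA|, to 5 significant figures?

71.130

M is at the origin; MD is horizontal with |MD| = 57.9 and D on the +x side, so D = (57.900, 0.0000). Since A1 is tangent to MD there, CD ⟂ MD, so C = D + (0, 12) = (57.900, 12.000). Since CA ⟂ AW (tangency), |CW| = √(12.0² + 20.8²) = 24.013 regardless of where A sits on A1. So W lies on both circle(M, 74.01) and circle(C, 24.013); the above-MD intersection is W = (65.293, 34.847). A is the foot of the tangent from W: A = (69.636, 14.505).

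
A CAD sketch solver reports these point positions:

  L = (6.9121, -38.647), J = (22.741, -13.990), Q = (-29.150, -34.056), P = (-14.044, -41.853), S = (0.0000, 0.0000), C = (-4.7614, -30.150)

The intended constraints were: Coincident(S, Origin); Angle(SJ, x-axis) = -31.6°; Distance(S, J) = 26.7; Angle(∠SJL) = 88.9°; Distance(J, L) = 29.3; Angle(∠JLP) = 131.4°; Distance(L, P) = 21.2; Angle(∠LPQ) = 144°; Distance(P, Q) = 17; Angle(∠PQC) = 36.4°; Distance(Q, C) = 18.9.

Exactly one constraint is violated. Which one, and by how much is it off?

Distance(Q, C) = 18.9 — off by 5.80.

S = (0.00, 0.00) ✓; SJ at -31.60° ✓; |SJ| = 26.70 ✓; ∠SJL = 88.90° ✓; |JL| = 29.30 ✓; ∠JLP = 131.4° ✓; |LP| = 21.20 ✓; ∠LPQ = 144.0° ✓; |PQ| = 17.00 ✓; ∠PQC = 36.40° ✓; |QC| = 24.70 ✗.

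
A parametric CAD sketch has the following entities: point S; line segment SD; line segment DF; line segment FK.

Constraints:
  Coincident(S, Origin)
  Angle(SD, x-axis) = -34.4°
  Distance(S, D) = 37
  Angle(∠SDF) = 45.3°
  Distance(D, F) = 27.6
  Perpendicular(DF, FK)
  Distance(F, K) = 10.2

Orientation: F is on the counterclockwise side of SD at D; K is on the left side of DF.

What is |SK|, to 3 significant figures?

16.2

S is at the origin; SD runs at -34.4° with length 37.0, so D = 37.0·(cos -34.4°, sin -34.4°) = (30.5, -20.9). ∠SDF = 45.3°, so DF runs at -34.4° + (180° − 45.3°) = 100° from the x-axis; with |DF| = 27.6, F = D + 27.6·(cos 100°, sin 100°) = (25.6, 6.25). DF is perpendicular to FK; with |FK| = 10.2 on the left of DF, K = F + 10.2·(-0.984, -0.179) = (15.6, 4.43). Then |SK| = |K − S| = 16.2.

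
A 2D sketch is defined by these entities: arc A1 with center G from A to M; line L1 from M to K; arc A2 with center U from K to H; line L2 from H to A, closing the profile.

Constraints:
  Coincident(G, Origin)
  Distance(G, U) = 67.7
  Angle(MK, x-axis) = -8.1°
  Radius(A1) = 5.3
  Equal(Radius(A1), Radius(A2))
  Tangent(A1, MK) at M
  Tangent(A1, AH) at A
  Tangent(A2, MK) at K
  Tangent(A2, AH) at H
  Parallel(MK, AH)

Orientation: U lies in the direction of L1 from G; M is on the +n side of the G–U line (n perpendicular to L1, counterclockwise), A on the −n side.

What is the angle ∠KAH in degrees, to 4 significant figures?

8.899°

The slot axis is L1's direction at -8.1°, so u = (cos -8.1°, sin -8.1°) = (0.9900, -0.1409) and n = (−sin -8.1°, cos -8.1°) = (0.1409, 0.9900). G is at the origin and U lies 67.7 along u from G, so U = 67.7·u = (67.02, -9.539). Tangency of A1 to both parallel lines with radius 5.3 puts M and A at G ± 5.3·n: M = (0.7468, 5.247), A = (-0.7468, -5.247). Equal radii place K and H the same way about U: K = U + 5.3·n = (67.77, -4.292), H = U − 5.3·n = (66.28, -14.79). Then cos ∠KAH = AK·AH / (|AK||AH|), giving 8.899°.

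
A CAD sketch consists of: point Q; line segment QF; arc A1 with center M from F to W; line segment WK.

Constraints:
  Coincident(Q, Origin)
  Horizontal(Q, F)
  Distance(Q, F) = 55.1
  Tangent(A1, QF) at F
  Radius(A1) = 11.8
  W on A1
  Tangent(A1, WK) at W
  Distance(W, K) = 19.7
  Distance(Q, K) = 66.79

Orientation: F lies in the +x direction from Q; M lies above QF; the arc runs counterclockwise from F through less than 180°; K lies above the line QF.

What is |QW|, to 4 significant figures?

67.86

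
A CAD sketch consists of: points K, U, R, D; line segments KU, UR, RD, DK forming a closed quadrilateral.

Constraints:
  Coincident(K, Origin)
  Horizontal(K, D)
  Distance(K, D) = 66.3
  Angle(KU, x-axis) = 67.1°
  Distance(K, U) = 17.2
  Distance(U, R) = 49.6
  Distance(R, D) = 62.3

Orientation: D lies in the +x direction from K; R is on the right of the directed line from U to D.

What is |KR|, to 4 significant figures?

35.95

Checks: |UR| = 49.60 ✓; |RD| = 62.30 ✓.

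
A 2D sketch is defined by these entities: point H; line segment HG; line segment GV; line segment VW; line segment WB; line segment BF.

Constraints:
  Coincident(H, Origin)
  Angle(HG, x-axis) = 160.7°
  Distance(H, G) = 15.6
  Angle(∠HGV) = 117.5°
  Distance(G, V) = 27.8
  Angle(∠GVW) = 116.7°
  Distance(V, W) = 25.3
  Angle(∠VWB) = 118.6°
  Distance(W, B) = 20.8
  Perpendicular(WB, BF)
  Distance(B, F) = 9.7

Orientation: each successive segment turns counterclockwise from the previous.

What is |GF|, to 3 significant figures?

39.3

H is at the origin; HG runs at 160.7° with length 15.6, so G = (-14.7, 5.16). ∠HGV = 117.5° gives GV at -137° from the x-axis; with |GV| = 27.8, V = (-35.0, -13.9). ∠GVW = 116.7° gives VW at -73.5° from the x-axis; with |VW| = 25.3, W = (-27.8, -38.1). ∠VWB = 118.6° gives WB at -12.1° from the x-axis; with |WB| = 20.8, B = (-7.47, -42.5). WB is perpendicular to BF, so BF runs at 77.9°; with |BF| = 9.7, F = (-5.43, -33.0). Then |GF| = |F − G| = 39.3.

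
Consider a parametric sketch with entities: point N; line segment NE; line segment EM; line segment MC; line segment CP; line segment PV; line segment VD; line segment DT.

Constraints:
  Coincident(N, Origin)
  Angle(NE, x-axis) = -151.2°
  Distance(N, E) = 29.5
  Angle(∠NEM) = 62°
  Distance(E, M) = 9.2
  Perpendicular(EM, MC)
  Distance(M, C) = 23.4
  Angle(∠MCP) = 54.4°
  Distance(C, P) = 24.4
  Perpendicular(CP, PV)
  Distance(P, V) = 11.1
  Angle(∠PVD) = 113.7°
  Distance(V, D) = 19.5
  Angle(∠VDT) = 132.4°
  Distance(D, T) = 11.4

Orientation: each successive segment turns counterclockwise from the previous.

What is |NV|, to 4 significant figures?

31.54

N is at the origin; NE runs at -151.2° with length 29.5, so E = (-25.85, -14.21). ∠NEM = 62.0° gives EM at -33.20° from the x-axis; with |EM| = 9.2, M = (-18.15, -19.25). EM is perpendicular to MC, so MC runs at 56.80°; with |MC| = 23.4, C = (-5.340, 0.3310). ∠MCP = 54.4° gives CP at -177.6° from the x-axis; with |CP| = 24.4, P = (-29.72, -0.6908). CP ⟂ PV, so PV runs at -87.60°; with |PV| = 11.1, V = (-29.25, -11.78). Then |NV| = |V − N| = 31.54.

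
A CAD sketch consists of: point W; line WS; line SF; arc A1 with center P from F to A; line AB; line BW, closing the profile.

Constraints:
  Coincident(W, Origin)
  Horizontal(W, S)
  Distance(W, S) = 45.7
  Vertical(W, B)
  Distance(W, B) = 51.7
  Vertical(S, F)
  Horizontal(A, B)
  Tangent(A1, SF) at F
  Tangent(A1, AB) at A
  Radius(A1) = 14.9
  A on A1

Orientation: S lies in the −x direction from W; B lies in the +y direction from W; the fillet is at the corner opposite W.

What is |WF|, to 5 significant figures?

58.675

The virtual corner opposite W is at (-45.700, 51.700). The tangent condition forces PF to be normal to SF and the tangent condition forces PA to be normal to AB, with radius 14.9, so the center P sits 14.9 in from both sides at P = (-30.800, 36.800). That places the tangent points at F = (-45.700, 36.800) on SF and A = (-30.800, 51.700) on AB. Then |WF| = |F − W| = 58.675.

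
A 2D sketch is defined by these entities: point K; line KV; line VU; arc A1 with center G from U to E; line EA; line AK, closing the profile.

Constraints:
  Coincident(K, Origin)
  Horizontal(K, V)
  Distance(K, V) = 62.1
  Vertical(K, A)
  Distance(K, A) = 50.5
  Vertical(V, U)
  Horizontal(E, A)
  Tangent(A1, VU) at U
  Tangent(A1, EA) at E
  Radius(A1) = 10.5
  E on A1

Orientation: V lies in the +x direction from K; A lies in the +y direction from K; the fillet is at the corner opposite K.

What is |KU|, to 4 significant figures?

73.87

K is at the origin; K and V share the same y with |KV| = 62.1 and V on the +x side, so V = (62.10, 0.000). K and A share the same x with |KA| = 50.5 and A on the +y side, so A = (0.000, 50.50). The virtual corner opposite K is at (62.10, 50.50). Tangency of A1 to VU means the radius GU is perpendicular to VU and the tangent condition forces GE to be normal to EA, with radius 10.5, so the center G sits 10.5 in from both sides at G = (51.60, 40.00). That places the tangent points at U = (62.10, 40.00) on VU and E = (51.60, 50.50) on EA. Then |KU| = |U − K| = 73.87.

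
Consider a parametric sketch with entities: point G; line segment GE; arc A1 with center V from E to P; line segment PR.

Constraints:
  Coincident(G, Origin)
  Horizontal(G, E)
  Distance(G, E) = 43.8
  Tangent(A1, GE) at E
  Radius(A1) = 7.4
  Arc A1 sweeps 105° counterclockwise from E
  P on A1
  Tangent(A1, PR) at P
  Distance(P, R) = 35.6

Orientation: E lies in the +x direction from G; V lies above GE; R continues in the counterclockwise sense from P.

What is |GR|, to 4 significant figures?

60.43

G is at the origin; G and E share the same y with |GE| = 43.8 and E on the +x side, so E = (43.80, 0.000). A1 meets GE tangentially, so VE is at right angles to GE, so V = E + (0, 7.4) = (43.80, 7.400). On A1, E sits at bearing -90° from V; a 105° counterclockwise sweep puts P at bearing 15°, so P = V + 7.4·(cos 15°, sin 15°) = (50.95, 9.315). Since A1 is tangent to PR there, VP ⟂ PR, so PR runs along (−sin 15°, cos 15°); with |PR| = 35.6, R = (41.73, 43.70). Then |GR| = |R − G| = 60.43.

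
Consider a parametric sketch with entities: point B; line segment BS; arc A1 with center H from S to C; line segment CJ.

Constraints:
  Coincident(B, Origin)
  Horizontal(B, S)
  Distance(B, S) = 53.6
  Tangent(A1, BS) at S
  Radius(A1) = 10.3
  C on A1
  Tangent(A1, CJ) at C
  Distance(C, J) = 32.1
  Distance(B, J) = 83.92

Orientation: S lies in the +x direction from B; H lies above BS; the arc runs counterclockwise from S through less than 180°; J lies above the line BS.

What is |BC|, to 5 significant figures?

63.303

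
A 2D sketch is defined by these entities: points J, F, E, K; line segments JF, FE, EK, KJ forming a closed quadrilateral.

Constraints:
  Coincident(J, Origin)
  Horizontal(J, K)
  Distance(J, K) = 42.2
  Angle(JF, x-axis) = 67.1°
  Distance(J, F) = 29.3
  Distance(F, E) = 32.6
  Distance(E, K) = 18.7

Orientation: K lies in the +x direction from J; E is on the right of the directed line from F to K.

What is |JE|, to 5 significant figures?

23.982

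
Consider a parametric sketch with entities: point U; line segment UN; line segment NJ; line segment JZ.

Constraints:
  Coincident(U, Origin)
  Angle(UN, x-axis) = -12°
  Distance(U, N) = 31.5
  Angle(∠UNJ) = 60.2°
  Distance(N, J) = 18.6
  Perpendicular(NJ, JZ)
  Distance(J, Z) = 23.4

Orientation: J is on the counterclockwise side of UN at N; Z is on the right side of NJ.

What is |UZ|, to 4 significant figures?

50.82

U is at the origin; UN runs at -12.0° with length 31.5, so N = 31.5·(cos -12.0°, sin -12.0°) = (30.81, -6.549). ∠UNJ = 60.2°, so NJ runs at -12.0° + (180° − 60.2°) = 107.8° from the x-axis; with |NJ| = 18.6, J = N + 18.6·(cos 107.8°, sin 107.8°) = (25.13, 11.16). NJ is perpendicular to JZ; with |JZ| = 23.4 on the right of NJ, Z = J + 23.4·(0.9521, 0.3057) = (47.41, 18.31). Then |UZ| = |Z − U| = 50.82.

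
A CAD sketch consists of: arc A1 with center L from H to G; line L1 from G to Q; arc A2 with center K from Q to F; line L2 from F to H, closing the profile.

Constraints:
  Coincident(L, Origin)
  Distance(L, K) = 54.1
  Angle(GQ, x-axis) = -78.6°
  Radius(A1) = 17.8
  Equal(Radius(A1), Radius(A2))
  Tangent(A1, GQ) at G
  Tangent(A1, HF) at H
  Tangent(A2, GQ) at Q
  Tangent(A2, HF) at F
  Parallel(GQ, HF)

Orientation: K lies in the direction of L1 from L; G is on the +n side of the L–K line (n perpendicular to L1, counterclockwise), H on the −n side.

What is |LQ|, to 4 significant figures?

56.95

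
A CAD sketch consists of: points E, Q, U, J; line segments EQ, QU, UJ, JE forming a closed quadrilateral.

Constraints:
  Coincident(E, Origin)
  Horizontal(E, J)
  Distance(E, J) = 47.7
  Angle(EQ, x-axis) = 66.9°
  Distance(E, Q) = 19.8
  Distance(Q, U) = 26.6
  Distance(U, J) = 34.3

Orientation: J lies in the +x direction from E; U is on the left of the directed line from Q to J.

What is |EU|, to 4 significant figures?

43.66

Checks: |QU| = 26.60 ✓; |UJ| = 34.30 ✓.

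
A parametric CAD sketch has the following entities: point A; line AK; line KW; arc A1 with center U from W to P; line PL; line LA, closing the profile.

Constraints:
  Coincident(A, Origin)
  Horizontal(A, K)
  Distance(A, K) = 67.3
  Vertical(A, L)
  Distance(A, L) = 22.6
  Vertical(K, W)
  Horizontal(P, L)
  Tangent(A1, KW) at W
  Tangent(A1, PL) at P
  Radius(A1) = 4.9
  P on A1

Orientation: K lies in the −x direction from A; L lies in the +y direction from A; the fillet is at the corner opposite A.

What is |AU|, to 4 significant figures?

64.86

AL is vertical with |AL| = 22.6 and L on the +y side, so L = (0.000, 22.60). The virtual corner opposite A is at (-67.30, 22.60). Since A1 is tangent to KW there, UW ⟂ KW and since A1 is tangent to PL there, UP ⟂ PL, with radius 4.9, so the center U sits 4.9 in from both sides at U = (-62.40, 17.70). Then |AU| = |U − A| = 64.86.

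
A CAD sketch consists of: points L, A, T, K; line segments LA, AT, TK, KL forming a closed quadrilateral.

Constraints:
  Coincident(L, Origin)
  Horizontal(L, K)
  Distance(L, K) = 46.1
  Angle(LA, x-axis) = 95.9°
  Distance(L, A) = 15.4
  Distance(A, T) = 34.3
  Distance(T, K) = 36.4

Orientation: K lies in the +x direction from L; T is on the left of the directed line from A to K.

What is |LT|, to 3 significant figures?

42.7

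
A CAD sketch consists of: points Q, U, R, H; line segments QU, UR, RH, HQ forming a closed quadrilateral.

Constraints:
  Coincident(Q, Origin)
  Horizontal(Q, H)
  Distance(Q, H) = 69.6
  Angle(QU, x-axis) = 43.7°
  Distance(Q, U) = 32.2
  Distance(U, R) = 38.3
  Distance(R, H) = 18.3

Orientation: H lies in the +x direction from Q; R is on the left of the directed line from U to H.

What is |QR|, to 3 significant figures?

63.2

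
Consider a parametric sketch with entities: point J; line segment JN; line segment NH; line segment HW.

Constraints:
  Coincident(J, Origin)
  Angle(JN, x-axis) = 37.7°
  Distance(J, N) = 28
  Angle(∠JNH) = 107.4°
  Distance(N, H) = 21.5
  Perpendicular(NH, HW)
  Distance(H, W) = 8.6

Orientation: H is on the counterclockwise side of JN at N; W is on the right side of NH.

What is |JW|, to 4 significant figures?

46.26

∠JNH = 107.4°, so NH runs at 37.7° + (180° − 107.4°) = 110.3° from the x-axis; with |NH| = 21.5, H = N + 21.5·(cos 110.3°, sin 110.3°) = (14.70, 37.29). NH is perpendicular to HW; with |HW| = 8.6 on the right of NH, W = H + 8.6·(0.9379, 0.3469) = (22.76, 40.27). Then |JW| = |W − J| = 46.26.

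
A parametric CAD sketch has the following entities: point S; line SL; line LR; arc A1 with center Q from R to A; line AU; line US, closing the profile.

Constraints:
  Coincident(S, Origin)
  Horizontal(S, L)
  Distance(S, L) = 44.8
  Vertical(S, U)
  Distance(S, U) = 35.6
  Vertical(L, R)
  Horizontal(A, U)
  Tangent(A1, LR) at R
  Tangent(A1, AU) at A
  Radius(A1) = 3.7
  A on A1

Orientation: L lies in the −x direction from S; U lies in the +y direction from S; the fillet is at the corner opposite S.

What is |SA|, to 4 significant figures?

54.37

The virtual corner opposite S is at (-44.80, 35.60). The tangent condition forces QR to be normal to LR and since A1 is tangent to AU there, QA ⟂ AU, with radius 3.7, so the center Q sits 3.7 in from both sides at Q = (-41.10, 31.90). That places the tangent points at R = (-44.80, 31.90) on LR and A = (-41.10, 35.60) on AU. Then |SA| = |A − S| = 54.37.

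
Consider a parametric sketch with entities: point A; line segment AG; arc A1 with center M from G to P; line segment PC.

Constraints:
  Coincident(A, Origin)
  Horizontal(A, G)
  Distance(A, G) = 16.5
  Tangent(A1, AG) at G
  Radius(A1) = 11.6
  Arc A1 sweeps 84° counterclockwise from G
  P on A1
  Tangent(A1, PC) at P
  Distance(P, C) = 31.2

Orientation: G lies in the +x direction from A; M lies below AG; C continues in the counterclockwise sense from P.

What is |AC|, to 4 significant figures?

41.45

A is at the origin; A and G share the same y with |AG| = 16.5 and G on the +x side, so G = (16.50, 0.000). Since A1 is tangent to AG there, MG ⟂ AG, so M = G + (0, -11.6) = (16.50, -11.60). On A1, G sits at bearing 90° from M; an 84° counterclockwise sweep puts P at bearing 174°, so P = M + 11.6·(cos 174°, sin 174°) = (4.964, -10.39). A1 meets PC tangentially, so MP is at right angles to PC, so PC runs along (−sin 174°, cos 174°); with |PC| = 31.2, C = (1.702, -41.42). Then |AC| = |C − A| = 41.45.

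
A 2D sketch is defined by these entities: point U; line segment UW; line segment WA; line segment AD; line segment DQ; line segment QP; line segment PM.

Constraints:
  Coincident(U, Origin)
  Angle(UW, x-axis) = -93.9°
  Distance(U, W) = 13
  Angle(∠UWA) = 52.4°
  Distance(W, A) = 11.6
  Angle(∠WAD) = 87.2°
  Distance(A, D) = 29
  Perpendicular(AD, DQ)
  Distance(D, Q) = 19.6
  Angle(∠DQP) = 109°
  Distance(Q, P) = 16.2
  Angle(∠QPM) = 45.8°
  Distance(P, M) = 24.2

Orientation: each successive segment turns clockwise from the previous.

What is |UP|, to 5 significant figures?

21.950

AD is perpendicular to DQ, so DQ runs at -44.300°; with |DQ| = 19.6, Q = (24.710, 1.7826). ∠DQP = 109.0° gives QP at -115.30° from the x-axis; with |QP| = 16.2, P = (17.786, -12.863). Then |UP| = |P − U| = 21.950.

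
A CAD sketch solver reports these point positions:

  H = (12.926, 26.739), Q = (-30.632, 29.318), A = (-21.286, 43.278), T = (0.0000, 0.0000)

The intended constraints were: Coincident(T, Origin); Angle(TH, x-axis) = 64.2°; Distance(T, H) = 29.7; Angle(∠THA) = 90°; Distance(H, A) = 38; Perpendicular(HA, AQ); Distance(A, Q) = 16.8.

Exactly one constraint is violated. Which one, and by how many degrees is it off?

Perpendicular(HA, AQ) — off by 8.00°.

T = (0.00, 0.00) ✓; TH at 64.20° ✓; |TH| = 29.70 ✓; ∠THA = 90.00° ✓; |HA| = 38.00 ✓; ∠(HA, AQ) = 82.00° ✗; |AQ| = 16.80 ✓.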